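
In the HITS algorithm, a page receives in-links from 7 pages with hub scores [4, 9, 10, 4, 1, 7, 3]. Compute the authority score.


Authority = sum of hub scores of in-linkers
In-link 1: hub score = 4
In-link 2: hub score = 9
In-link 3: hub score = 10
In-link 4: hub score = 4
In-link 5: hub score = 1
In-link 6: hub score = 7
In-link 7: hub score = 3
Authority = 4 + 9 + 10 + 4 + 1 + 7 + 3 = 38

38


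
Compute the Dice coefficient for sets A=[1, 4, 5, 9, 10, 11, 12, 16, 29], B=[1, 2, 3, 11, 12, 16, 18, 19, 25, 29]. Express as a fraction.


A intersect B = [1, 11, 12, 16, 29]
|A intersect B| = 5
|A| = 9, |B| = 10
Dice = 2*5 / (9+10)
= 10 / 19 = 10/19

10/19


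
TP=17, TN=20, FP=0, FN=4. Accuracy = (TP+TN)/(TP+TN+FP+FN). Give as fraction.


Accuracy = (TP + TN) / (TP + TN + FP + FN)
TP + TN = 17 + 20 = 37
Total = 17 + 20 + 0 + 4 = 41
Accuracy = 37 / 41 = 37/41

37/41


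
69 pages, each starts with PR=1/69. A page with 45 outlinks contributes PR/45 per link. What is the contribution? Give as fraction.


Initial PR = 1/69 = 1/69
Outlinks = 45
Contribution per link = PR / outlinks
= 1/69 / 45
= 1/3105

1/3105


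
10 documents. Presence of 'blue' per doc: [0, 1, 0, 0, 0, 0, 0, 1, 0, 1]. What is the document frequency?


Checking each document for 'blue':
Doc 1: absent
Doc 2: present
Doc 3: absent
Doc 4: absent
Doc 5: absent
Doc 6: absent
Doc 7: absent
Doc 8: present
Doc 9: absent
Doc 10: present
df = sum of presences = 0 + 1 + 0 + 0 + 0 + 0 + 0 + 1 + 0 + 1 = 3

3


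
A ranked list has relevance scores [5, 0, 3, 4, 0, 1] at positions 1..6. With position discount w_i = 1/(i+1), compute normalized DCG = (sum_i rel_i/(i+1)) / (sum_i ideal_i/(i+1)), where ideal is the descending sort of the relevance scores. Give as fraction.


Position discount weights w_i = 1/(i+1) for i=1..6:
Weights = [1/2, 1/3, 1/4, 1/5, 1/6, 1/7]
Actual relevance: [5, 0, 3, 4, 0, 1]
DCG = 5/2 + 0/3 + 3/4 + 4/5 + 0/6 + 1/7 = 587/140
Ideal relevance (sorted desc): [5, 4, 3, 1, 0, 0]
Ideal DCG = 5/2 + 4/3 + 3/4 + 1/5 + 0/6 + 0/7 = 287/60
nDCG = DCG / ideal_DCG = 587/140 / 287/60 = 1761/2009

1761/2009


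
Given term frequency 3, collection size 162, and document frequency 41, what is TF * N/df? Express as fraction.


TF * (N/df)
= 3 * (162/41)
= 3 * 162/41
= 486/41

486/41


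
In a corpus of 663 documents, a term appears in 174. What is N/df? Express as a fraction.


IDF ratio = N / df
= 663 / 174
= 221/58

221/58


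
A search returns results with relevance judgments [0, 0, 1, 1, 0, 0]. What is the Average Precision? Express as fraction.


Computing P@k for each relevant position:
Position 1: not relevant
Position 2: not relevant
Position 3: relevant, P@3 = 1/3 = 1/3
Position 4: relevant, P@4 = 2/4 = 1/2
Position 5: not relevant
Position 6: not relevant
Sum of P@k = 1/3 + 1/2 = 5/6
AP = 5/6 / 2 = 5/12

5/12


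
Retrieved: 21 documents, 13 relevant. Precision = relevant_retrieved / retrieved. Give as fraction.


Precision = relevant_retrieved / total_retrieved
= 13 / 21
= 13 / (13 + 8)
= 13/21

13/21


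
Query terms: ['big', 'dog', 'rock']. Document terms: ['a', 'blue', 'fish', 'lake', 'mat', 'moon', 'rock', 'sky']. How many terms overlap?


Query terms: ['big', 'dog', 'rock']
Document terms: ['a', 'blue', 'fish', 'lake', 'mat', 'moon', 'rock', 'sky']
Common terms: ['rock']
Overlap count = 1

1


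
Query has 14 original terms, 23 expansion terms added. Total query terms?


Original terms: 14
Expansion terms: 23
Total = 14 + 23 = 37

37


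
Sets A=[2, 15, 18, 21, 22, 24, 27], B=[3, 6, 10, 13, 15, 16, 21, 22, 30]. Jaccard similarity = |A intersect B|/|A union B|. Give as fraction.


A intersect B = [15, 21, 22]
|A intersect B| = 3
A union B = [2, 3, 6, 10, 13, 15, 16, 18, 21, 22, 24, 27, 30]
|A union B| = 13
Jaccard = 3/13 = 3/13

3/13


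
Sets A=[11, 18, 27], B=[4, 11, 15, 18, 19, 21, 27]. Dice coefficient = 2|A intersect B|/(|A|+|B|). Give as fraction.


A intersect B = [11, 18, 27]
|A intersect B| = 3
|A| = 3, |B| = 7
Dice = 2*3 / (3+7)
= 6 / 10 = 3/5

3/5


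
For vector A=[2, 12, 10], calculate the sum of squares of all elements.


|A|^2 = sum of squared components
A[0]^2 = 2^2 = 4
A[1]^2 = 12^2 = 144
A[2]^2 = 10^2 = 100
Sum = 4 + 144 + 100 = 248

248


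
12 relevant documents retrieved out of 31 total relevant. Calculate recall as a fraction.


Recall = retrieved_relevant / total_relevant
= 12 / 31
= 12 / (12 + 19)
= 12/31

12/31


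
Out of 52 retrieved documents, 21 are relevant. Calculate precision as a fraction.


Precision = relevant_retrieved / total_retrieved
= 21 / 52
= 21 / (21 + 31)
= 21/52

21/52


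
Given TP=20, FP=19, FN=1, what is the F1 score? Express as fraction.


F1 = 2 * P * R / (P + R)
P = TP/(TP+FP) = 20/39 = 20/39
R = TP/(TP+FN) = 20/21 = 20/21
2 * P * R = 2 * 20/39 * 20/21 = 800/819
P + R = 20/39 + 20/21 = 400/273
F1 = 800/819 / 400/273 = 2/3

2/3


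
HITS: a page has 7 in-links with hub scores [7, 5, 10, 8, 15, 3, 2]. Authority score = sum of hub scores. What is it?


Authority = sum of hub scores of in-linkers
In-link 1: hub score = 7
In-link 2: hub score = 5
In-link 3: hub score = 10
In-link 4: hub score = 8
In-link 5: hub score = 15
In-link 6: hub score = 3
In-link 7: hub score = 2
Authority = 7 + 5 + 10 + 8 + 15 + 3 + 2 = 50

50


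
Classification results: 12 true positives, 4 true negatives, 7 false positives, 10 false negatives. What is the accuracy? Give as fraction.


Accuracy = (TP + TN) / (TP + TN + FP + FN)
TP + TN = 12 + 4 = 16
Total = 12 + 4 + 7 + 10 = 33
Accuracy = 16 / 33 = 16/33

16/33


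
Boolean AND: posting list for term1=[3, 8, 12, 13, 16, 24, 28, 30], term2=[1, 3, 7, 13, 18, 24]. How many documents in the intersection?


Boolean AND: find intersection of posting lists
term1 docs: [3, 8, 12, 13, 16, 24, 28, 30]
term2 docs: [1, 3, 7, 13, 18, 24]
Intersection: [3, 13, 24]
|intersection| = 3

3


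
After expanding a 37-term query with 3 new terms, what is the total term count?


Original terms: 37
Expansion terms: 3
Total = 37 + 3 = 40

40


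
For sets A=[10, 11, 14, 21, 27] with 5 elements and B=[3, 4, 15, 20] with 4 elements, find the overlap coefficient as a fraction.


A intersect B = []
|A intersect B| = 0
min(|A|, |B|) = min(5, 4) = 4
Overlap = 0 / 4 = 0

0


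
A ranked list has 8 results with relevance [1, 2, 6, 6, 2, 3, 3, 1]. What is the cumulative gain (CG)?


Cumulative Gain = sum of relevance scores
Position 1: rel=1, running sum=1
Position 2: rel=2, running sum=3
Position 3: rel=6, running sum=9
Position 4: rel=6, running sum=15
Position 5: rel=2, running sum=17
Position 6: rel=3, running sum=20
Position 7: rel=3, running sum=23
Position 8: rel=1, running sum=24
CG = 24

24


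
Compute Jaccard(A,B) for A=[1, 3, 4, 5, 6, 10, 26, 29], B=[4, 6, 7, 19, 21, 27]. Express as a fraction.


A intersect B = [4, 6]
|A intersect B| = 2
A union B = [1, 3, 4, 5, 6, 7, 10, 19, 21, 26, 27, 29]
|A union B| = 12
Jaccard = 2/12 = 1/6

1/6


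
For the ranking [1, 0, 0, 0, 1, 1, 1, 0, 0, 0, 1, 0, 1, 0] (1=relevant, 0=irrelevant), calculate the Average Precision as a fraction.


Computing P@k for each relevant position:
Position 1: relevant, P@1 = 1/1 = 1
Position 2: not relevant
Position 3: not relevant
Position 4: not relevant
Position 5: relevant, P@5 = 2/5 = 2/5
Position 6: relevant, P@6 = 3/6 = 1/2
Position 7: relevant, P@7 = 4/7 = 4/7
Position 8: not relevant
Position 9: not relevant
Position 10: not relevant
Position 11: relevant, P@11 = 5/11 = 5/11
Position 12: not relevant
Position 13: relevant, P@13 = 6/13 = 6/13
Position 14: not relevant
Sum of P@k = 1 + 2/5 + 1/2 + 4/7 + 5/11 + 6/13 = 33909/10010
AP = 33909/10010 / 6 = 11303/20020

11303/20020


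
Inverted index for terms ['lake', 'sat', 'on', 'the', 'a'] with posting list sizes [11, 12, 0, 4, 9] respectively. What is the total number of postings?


Summing posting list sizes:
'lake': 11 postings
'sat': 12 postings
'on': 0 postings
'the': 4 postings
'a': 9 postings
Total = 11 + 12 + 0 + 4 + 9 = 36

36


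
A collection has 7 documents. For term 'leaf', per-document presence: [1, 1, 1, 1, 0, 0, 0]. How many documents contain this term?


Checking each document for 'leaf':
Doc 1: present
Doc 2: present
Doc 3: present
Doc 4: present
Doc 5: absent
Doc 6: absent
Doc 7: absent
df = sum of presences = 1 + 1 + 1 + 1 + 0 + 0 + 0 = 4

4


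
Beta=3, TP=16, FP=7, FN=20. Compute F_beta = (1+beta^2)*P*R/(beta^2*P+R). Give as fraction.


P = TP/(TP+FP) = 16/23 = 16/23
R = TP/(TP+FN) = 16/36 = 4/9
beta^2 = 3^2 = 9
(1 + beta^2) = 10
Numerator = (1+beta^2)*P*R = 640/207
Denominator = beta^2*P + R = 144/23 + 4/9 = 1388/207
F_beta = 160/347

160/347


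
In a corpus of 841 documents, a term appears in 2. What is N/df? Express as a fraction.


IDF ratio = N / df
= 841 / 2
= 841/2

841/2


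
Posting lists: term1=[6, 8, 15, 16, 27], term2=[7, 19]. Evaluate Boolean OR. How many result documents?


Boolean OR: find union of posting lists
term1 docs: [6, 8, 15, 16, 27]
term2 docs: [7, 19]
Union: [6, 7, 8, 15, 16, 19, 27]
|union| = 7

7


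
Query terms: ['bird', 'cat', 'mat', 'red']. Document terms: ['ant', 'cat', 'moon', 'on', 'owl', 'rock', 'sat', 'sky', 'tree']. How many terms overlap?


Query terms: ['bird', 'cat', 'mat', 'red']
Document terms: ['ant', 'cat', 'moon', 'on', 'owl', 'rock', 'sat', 'sky', 'tree']
Common terms: ['cat']
Overlap count = 1

1


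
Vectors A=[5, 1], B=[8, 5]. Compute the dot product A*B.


Dot product = sum of element-wise products
A[0]*B[0] = 5*8 = 40
A[1]*B[1] = 1*5 = 5
Sum = 40 + 5 = 45

45


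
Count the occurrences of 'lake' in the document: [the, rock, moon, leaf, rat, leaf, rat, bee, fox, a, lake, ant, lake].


Document has 13 words
Scanning for 'lake':
Found at positions: [10, 12]
Count = 2

2


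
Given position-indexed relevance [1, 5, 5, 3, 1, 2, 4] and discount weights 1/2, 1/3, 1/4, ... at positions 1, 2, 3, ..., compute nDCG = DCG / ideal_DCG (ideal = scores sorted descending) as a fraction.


Position discount weights w_i = 1/(i+1) for i=1..7:
Weights = [1/2, 1/3, 1/4, 1/5, 1/6, 1/7, 1/8]
Actual relevance: [1, 5, 5, 3, 1, 2, 4]
DCG = 1/2 + 5/3 + 5/4 + 3/5 + 1/6 + 2/7 + 4/8 = 2087/420
Ideal relevance (sorted desc): [5, 5, 4, 3, 2, 1, 1]
Ideal DCG = 5/2 + 5/3 + 4/4 + 3/5 + 2/6 + 1/7 + 1/8 = 1783/280
nDCG = DCG / ideal_DCG = 2087/420 / 1783/280 = 4174/5349

4174/5349


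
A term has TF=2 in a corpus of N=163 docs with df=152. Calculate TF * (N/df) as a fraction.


TF * (N/df)
= 2 * (163/152)
= 2 * 163/152
= 163/76

163/76


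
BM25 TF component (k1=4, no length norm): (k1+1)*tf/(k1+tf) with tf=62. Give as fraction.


BM25 TF component = (k1+1)*tf / (k1+tf)
k1 = 4, tf = 62
Numerator = (4+1)*62 = 310
Denominator = 4 + 62 = 66
= 310/66 = 155/33

155/33


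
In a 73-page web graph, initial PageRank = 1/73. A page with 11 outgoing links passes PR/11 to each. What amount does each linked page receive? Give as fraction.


Initial PR = 1/73 = 1/73
Outlinks = 11
Contribution per link = PR / outlinks
= 1/73 / 11
= 1/803

1/803


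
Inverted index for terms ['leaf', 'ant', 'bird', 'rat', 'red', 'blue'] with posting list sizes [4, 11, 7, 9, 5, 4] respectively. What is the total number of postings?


Summing posting list sizes:
'leaf': 4 postings
'ant': 11 postings
'bird': 7 postings
'rat': 9 postings
'red': 5 postings
'blue': 4 postings
Total = 4 + 11 + 7 + 9 + 5 + 4 = 40

40


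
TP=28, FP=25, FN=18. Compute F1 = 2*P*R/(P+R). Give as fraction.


F1 = 2 * P * R / (P + R)
P = TP/(TP+FP) = 28/53 = 28/53
R = TP/(TP+FN) = 28/46 = 14/23
2 * P * R = 2 * 28/53 * 14/23 = 784/1219
P + R = 28/53 + 14/23 = 1386/1219
F1 = 784/1219 / 1386/1219 = 56/99

56/99


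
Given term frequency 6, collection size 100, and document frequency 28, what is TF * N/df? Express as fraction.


TF * (N/df)
= 6 * (100/28)
= 6 * 25/7
= 150/7

150/7


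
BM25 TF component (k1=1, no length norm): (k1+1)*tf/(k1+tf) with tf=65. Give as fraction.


BM25 TF component = (k1+1)*tf / (k1+tf)
k1 = 1, tf = 65
Numerator = (1+1)*65 = 130
Denominator = 1 + 65 = 66
= 130/66 = 65/33

65/33


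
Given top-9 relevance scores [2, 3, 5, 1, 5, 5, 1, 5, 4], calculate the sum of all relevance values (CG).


Cumulative Gain = sum of relevance scores
Position 1: rel=2, running sum=2
Position 2: rel=3, running sum=5
Position 3: rel=5, running sum=10
Position 4: rel=1, running sum=11
Position 5: rel=5, running sum=16
Position 6: rel=5, running sum=21
Position 7: rel=1, running sum=22
Position 8: rel=5, running sum=27
Position 9: rel=4, running sum=31
CG = 31

31


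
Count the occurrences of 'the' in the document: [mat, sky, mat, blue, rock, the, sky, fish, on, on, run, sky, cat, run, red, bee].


Document has 16 words
Scanning for 'the':
Found at positions: [5]
Count = 1

1


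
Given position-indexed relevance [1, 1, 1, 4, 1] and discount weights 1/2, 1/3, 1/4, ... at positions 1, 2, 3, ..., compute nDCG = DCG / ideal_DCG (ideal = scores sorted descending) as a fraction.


Position discount weights w_i = 1/(i+1) for i=1..5:
Weights = [1/2, 1/3, 1/4, 1/5, 1/6]
Actual relevance: [1, 1, 1, 4, 1]
DCG = 1/2 + 1/3 + 1/4 + 4/5 + 1/6 = 41/20
Ideal relevance (sorted desc): [4, 1, 1, 1, 1]
Ideal DCG = 4/2 + 1/3 + 1/4 + 1/5 + 1/6 = 59/20
nDCG = DCG / ideal_DCG = 41/20 / 59/20 = 41/59

41/59


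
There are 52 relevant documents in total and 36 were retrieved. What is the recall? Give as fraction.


Recall = retrieved_relevant / total_relevant
= 36 / 52
= 36 / (36 + 16)
= 9/13

9/13


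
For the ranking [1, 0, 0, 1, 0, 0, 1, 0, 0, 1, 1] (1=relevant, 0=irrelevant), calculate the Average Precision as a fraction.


Computing P@k for each relevant position:
Position 1: relevant, P@1 = 1/1 = 1
Position 2: not relevant
Position 3: not relevant
Position 4: relevant, P@4 = 2/4 = 1/2
Position 5: not relevant
Position 6: not relevant
Position 7: relevant, P@7 = 3/7 = 3/7
Position 8: not relevant
Position 9: not relevant
Position 10: relevant, P@10 = 4/10 = 2/5
Position 11: relevant, P@11 = 5/11 = 5/11
Sum of P@k = 1 + 1/2 + 3/7 + 2/5 + 5/11 = 2143/770
AP = 2143/770 / 5 = 2143/3850

2143/3850


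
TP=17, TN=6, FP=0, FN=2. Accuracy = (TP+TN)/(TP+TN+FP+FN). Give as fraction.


Accuracy = (TP + TN) / (TP + TN + FP + FN)
TP + TN = 17 + 6 = 23
Total = 17 + 6 + 0 + 2 = 25
Accuracy = 23 / 25 = 23/25

23/25


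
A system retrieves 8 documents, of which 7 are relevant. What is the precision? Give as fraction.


Precision = relevant_retrieved / total_retrieved
= 7 / 8
= 7 / (7 + 1)
= 7/8

7/8


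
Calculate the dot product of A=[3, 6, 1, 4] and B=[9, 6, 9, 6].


Dot product = sum of element-wise products
A[0]*B[0] = 3*9 = 27
A[1]*B[1] = 6*6 = 36
A[2]*B[2] = 1*9 = 9
A[3]*B[3] = 4*6 = 24
Sum = 27 + 36 + 9 + 24 = 96

96


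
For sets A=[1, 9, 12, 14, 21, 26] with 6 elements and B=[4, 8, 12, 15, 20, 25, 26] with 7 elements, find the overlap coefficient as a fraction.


A intersect B = [12, 26]
|A intersect B| = 2
min(|A|, |B|) = min(6, 7) = 6
Overlap = 2 / 6 = 1/3

1/3


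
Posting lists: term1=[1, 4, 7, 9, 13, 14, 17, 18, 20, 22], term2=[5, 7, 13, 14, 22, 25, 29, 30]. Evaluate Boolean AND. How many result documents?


Boolean AND: find intersection of posting lists
term1 docs: [1, 4, 7, 9, 13, 14, 17, 18, 20, 22]
term2 docs: [5, 7, 13, 14, 22, 25, 29, 30]
Intersection: [7, 13, 14, 22]
|intersection| = 4

4


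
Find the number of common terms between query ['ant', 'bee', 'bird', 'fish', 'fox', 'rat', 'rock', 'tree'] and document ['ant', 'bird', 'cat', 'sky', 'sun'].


Query terms: ['ant', 'bee', 'bird', 'fish', 'fox', 'rat', 'rock', 'tree']
Document terms: ['ant', 'bird', 'cat', 'sky', 'sun']
Common terms: ['ant', 'bird']
Overlap count = 2

2


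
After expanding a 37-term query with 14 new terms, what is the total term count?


Original terms: 37
Expansion terms: 14
Total = 37 + 14 = 51

51


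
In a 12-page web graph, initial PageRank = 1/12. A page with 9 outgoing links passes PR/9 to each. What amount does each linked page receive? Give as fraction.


Initial PR = 1/12 = 1/12
Outlinks = 9
Contribution per link = PR / outlinks
= 1/12 / 9
= 1/108

1/108


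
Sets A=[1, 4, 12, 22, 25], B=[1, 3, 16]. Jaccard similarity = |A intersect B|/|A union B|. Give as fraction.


A intersect B = [1]
|A intersect B| = 1
A union B = [1, 3, 4, 12, 16, 22, 25]
|A union B| = 7
Jaccard = 1/7 = 1/7

1/7


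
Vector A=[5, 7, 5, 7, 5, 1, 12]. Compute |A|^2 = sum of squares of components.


|A|^2 = sum of squared components
A[0]^2 = 5^2 = 25
A[1]^2 = 7^2 = 49
A[2]^2 = 5^2 = 25
A[3]^2 = 7^2 = 49
A[4]^2 = 5^2 = 25
A[5]^2 = 1^2 = 1
A[6]^2 = 12^2 = 144
Sum = 25 + 49 + 25 + 49 + 25 + 1 + 144 = 318

318


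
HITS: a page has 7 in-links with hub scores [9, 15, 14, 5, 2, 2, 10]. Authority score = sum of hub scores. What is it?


Authority = sum of hub scores of in-linkers
In-link 1: hub score = 9
In-link 2: hub score = 15
In-link 3: hub score = 14
In-link 4: hub score = 5
In-link 5: hub score = 2
In-link 6: hub score = 2
In-link 7: hub score = 10
Authority = 9 + 15 + 14 + 5 + 2 + 2 + 10 = 57

57


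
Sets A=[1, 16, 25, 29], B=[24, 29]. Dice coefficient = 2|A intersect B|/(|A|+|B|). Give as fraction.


A intersect B = [29]
|A intersect B| = 1
|A| = 4, |B| = 2
Dice = 2*1 / (4+2)
= 2 / 6 = 1/3

1/3


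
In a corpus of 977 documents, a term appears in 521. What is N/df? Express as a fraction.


IDF ratio = N / df
= 977 / 521
= 977/521

977/521


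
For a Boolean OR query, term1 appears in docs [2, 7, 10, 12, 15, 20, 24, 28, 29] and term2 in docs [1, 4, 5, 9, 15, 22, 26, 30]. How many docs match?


Boolean OR: find union of posting lists
term1 docs: [2, 7, 10, 12, 15, 20, 24, 28, 29]
term2 docs: [1, 4, 5, 9, 15, 22, 26, 30]
Union: [1, 2, 4, 5, 7, 9, 10, 12, 15, 20, 22, 24, 26, 28, 29, 30]
|union| = 16

16


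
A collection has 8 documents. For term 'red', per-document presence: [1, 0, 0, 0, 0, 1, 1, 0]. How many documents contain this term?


Checking each document for 'red':
Doc 1: present
Doc 2: absent
Doc 3: absent
Doc 4: absent
Doc 5: absent
Doc 6: present
Doc 7: present
Doc 8: absent
df = sum of presences = 1 + 0 + 0 + 0 + 0 + 1 + 1 + 0 = 3

3


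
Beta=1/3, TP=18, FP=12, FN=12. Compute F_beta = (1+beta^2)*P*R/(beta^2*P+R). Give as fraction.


P = TP/(TP+FP) = 18/30 = 3/5
R = TP/(TP+FN) = 18/30 = 3/5
beta^2 = 1/3^2 = 1/9
(1 + beta^2) = 10/9
Numerator = (1+beta^2)*P*R = 2/5
Denominator = beta^2*P + R = 1/15 + 3/5 = 2/3
F_beta = 3/5

3/5


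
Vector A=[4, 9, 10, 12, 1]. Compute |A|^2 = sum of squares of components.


|A|^2 = sum of squared components
A[0]^2 = 4^2 = 16
A[1]^2 = 9^2 = 81
A[2]^2 = 10^2 = 100
A[3]^2 = 12^2 = 144
A[4]^2 = 1^2 = 1
Sum = 16 + 81 + 100 + 144 + 1 = 342

342


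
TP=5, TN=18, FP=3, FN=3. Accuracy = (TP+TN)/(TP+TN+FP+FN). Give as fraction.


Accuracy = (TP + TN) / (TP + TN + FP + FN)
TP + TN = 5 + 18 = 23
Total = 5 + 18 + 3 + 3 = 29
Accuracy = 23 / 29 = 23/29

23/29


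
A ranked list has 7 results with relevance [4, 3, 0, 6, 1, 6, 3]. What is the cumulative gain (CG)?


Cumulative Gain = sum of relevance scores
Position 1: rel=4, running sum=4
Position 2: rel=3, running sum=7
Position 3: rel=0, running sum=7
Position 4: rel=6, running sum=13
Position 5: rel=1, running sum=14
Position 6: rel=6, running sum=20
Position 7: rel=3, running sum=23
CG = 23

23


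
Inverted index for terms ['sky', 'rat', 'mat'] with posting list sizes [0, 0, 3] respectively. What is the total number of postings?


Summing posting list sizes:
'sky': 0 postings
'rat': 0 postings
'mat': 3 postings
Total = 0 + 0 + 3 = 3

3


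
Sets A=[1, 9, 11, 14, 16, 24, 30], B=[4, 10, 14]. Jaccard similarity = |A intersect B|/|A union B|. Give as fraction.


A intersect B = [14]
|A intersect B| = 1
A union B = [1, 4, 9, 10, 11, 14, 16, 24, 30]
|A union B| = 9
Jaccard = 1/9 = 1/9

1/9


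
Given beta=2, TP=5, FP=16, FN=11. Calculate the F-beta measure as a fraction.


P = TP/(TP+FP) = 5/21 = 5/21
R = TP/(TP+FN) = 5/16 = 5/16
beta^2 = 2^2 = 4
(1 + beta^2) = 5
Numerator = (1+beta^2)*P*R = 125/336
Denominator = beta^2*P + R = 20/21 + 5/16 = 425/336
F_beta = 5/17

5/17


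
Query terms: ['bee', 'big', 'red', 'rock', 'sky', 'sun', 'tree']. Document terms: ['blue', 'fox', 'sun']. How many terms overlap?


Query terms: ['bee', 'big', 'red', 'rock', 'sky', 'sun', 'tree']
Document terms: ['blue', 'fox', 'sun']
Common terms: ['sun']
Overlap count = 1

1


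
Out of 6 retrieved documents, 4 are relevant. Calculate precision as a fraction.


Precision = relevant_retrieved / total_retrieved
= 4 / 6
= 4 / (4 + 2)
= 2/3

2/3


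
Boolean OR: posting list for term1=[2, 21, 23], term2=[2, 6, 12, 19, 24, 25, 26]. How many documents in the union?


Boolean OR: find union of posting lists
term1 docs: [2, 21, 23]
term2 docs: [2, 6, 12, 19, 24, 25, 26]
Union: [2, 6, 12, 19, 21, 23, 24, 25, 26]
|union| = 9

9


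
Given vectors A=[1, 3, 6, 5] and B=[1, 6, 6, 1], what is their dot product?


Dot product = sum of element-wise products
A[0]*B[0] = 1*1 = 1
A[1]*B[1] = 3*6 = 18
A[2]*B[2] = 6*6 = 36
A[3]*B[3] = 5*1 = 5
Sum = 1 + 18 + 36 + 5 = 60

60


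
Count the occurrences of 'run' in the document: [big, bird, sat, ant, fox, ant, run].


Document has 7 words
Scanning for 'run':
Found at positions: [6]
Count = 1

1


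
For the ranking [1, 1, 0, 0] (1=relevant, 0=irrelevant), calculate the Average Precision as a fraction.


Computing P@k for each relevant position:
Position 1: relevant, P@1 = 1/1 = 1
Position 2: relevant, P@2 = 2/2 = 1
Position 3: not relevant
Position 4: not relevant
Sum of P@k = 1 + 1 = 2
AP = 2 / 2 = 1

1


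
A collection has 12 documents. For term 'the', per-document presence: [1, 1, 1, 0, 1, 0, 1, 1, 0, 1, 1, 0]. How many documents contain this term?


Checking each document for 'the':
Doc 1: present
Doc 2: present
Doc 3: present
Doc 4: absent
Doc 5: present
Doc 6: absent
Doc 7: present
Doc 8: present
Doc 9: absent
Doc 10: present
Doc 11: present
Doc 12: absent
df = sum of presences = 1 + 1 + 1 + 0 + 1 + 0 + 1 + 1 + 0 + 1 + 1 + 0 = 8

8


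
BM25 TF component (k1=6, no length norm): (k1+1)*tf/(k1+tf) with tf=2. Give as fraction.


BM25 TF component = (k1+1)*tf / (k1+tf)
k1 = 6, tf = 2
Numerator = (6+1)*2 = 14
Denominator = 6 + 2 = 8
= 14/8 = 7/4

7/4


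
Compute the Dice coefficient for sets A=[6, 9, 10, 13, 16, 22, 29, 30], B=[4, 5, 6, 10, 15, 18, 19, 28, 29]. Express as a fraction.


A intersect B = [6, 10, 29]
|A intersect B| = 3
|A| = 8, |B| = 9
Dice = 2*3 / (8+9)
= 6 / 17 = 6/17

6/17


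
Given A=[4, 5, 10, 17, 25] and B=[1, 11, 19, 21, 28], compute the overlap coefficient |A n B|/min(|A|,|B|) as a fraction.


A intersect B = []
|A intersect B| = 0
min(|A|, |B|) = min(5, 5) = 5
Overlap = 0 / 5 = 0

0


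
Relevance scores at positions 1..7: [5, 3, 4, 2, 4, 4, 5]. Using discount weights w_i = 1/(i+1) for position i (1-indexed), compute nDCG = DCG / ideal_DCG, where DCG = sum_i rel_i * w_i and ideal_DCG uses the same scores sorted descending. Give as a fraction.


Position discount weights w_i = 1/(i+1) for i=1..7:
Weights = [1/2, 1/3, 1/4, 1/5, 1/6, 1/7, 1/8]
Actual relevance: [5, 3, 4, 2, 4, 4, 5]
DCG = 5/2 + 3/3 + 4/4 + 2/5 + 4/6 + 4/7 + 5/8 = 5681/840
Ideal relevance (sorted desc): [5, 5, 4, 4, 4, 3, 2]
Ideal DCG = 5/2 + 5/3 + 4/4 + 4/5 + 4/6 + 3/7 + 2/8 = 3071/420
nDCG = DCG / ideal_DCG = 5681/840 / 3071/420 = 5681/6142

5681/6142


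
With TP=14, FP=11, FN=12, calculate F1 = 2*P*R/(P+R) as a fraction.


F1 = 2 * P * R / (P + R)
P = TP/(TP+FP) = 14/25 = 14/25
R = TP/(TP+FN) = 14/26 = 7/13
2 * P * R = 2 * 14/25 * 7/13 = 196/325
P + R = 14/25 + 7/13 = 357/325
F1 = 196/325 / 357/325 = 28/51

28/51


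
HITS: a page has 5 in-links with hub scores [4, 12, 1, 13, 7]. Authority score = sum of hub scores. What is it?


Authority = sum of hub scores of in-linkers
In-link 1: hub score = 4
In-link 2: hub score = 12
In-link 3: hub score = 1
In-link 4: hub score = 13
In-link 5: hub score = 7
Authority = 4 + 12 + 1 + 13 + 7 = 37

37


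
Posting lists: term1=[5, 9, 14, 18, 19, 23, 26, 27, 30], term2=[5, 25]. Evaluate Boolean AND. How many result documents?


Boolean AND: find intersection of posting lists
term1 docs: [5, 9, 14, 18, 19, 23, 26, 27, 30]
term2 docs: [5, 25]
Intersection: [5]
|intersection| = 1

1


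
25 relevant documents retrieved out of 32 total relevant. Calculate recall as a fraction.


Recall = retrieved_relevant / total_relevant
= 25 / 32
= 25 / (25 + 7)
= 25/32

25/32


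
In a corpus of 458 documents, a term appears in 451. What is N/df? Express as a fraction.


IDF ratio = N / df
= 458 / 451
= 458/451

458/451


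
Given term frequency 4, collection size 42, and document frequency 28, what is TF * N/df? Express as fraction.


TF * (N/df)
= 4 * (42/28)
= 4 * 3/2
= 6

6


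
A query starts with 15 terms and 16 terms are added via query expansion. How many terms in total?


Original terms: 15
Expansion terms: 16
Total = 15 + 16 = 31

31


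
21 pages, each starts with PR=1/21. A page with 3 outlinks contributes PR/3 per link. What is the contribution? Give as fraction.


Initial PR = 1/21 = 1/21
Outlinks = 3
Contribution per link = PR / outlinks
= 1/21 / 3
= 1/63

1/63


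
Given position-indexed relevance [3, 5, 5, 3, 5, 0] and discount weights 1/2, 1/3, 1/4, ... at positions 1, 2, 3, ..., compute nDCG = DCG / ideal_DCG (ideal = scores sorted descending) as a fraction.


Position discount weights w_i = 1/(i+1) for i=1..6:
Weights = [1/2, 1/3, 1/4, 1/5, 1/6, 1/7]
Actual relevance: [3, 5, 5, 3, 5, 0]
DCG = 3/2 + 5/3 + 5/4 + 3/5 + 5/6 + 0/7 = 117/20
Ideal relevance (sorted desc): [5, 5, 5, 3, 3, 0]
Ideal DCG = 5/2 + 5/3 + 5/4 + 3/5 + 3/6 + 0/7 = 391/60
nDCG = DCG / ideal_DCG = 117/20 / 391/60 = 351/391

351/391


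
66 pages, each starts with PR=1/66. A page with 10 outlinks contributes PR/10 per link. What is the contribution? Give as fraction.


Initial PR = 1/66 = 1/66
Outlinks = 10
Contribution per link = PR / outlinks
= 1/66 / 10
= 1/660

1/660


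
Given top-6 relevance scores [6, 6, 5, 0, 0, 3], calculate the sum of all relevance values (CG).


Cumulative Gain = sum of relevance scores
Position 1: rel=6, running sum=6
Position 2: rel=6, running sum=12
Position 3: rel=5, running sum=17
Position 4: rel=0, running sum=17
Position 5: rel=0, running sum=17
Position 6: rel=3, running sum=20
CG = 20

20


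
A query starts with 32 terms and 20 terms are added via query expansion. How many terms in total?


Original terms: 32
Expansion terms: 20
Total = 32 + 20 = 52

52


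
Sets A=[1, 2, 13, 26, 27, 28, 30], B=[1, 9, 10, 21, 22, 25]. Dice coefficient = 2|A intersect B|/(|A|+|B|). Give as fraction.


A intersect B = [1]
|A intersect B| = 1
|A| = 7, |B| = 6
Dice = 2*1 / (7+6)
= 2 / 13 = 2/13

2/13


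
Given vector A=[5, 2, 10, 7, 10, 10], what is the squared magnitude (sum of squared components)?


|A|^2 = sum of squared components
A[0]^2 = 5^2 = 25
A[1]^2 = 2^2 = 4
A[2]^2 = 10^2 = 100
A[3]^2 = 7^2 = 49
A[4]^2 = 10^2 = 100
A[5]^2 = 10^2 = 100
Sum = 25 + 4 + 100 + 49 + 100 + 100 = 378

378


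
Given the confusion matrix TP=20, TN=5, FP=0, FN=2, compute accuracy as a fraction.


Accuracy = (TP + TN) / (TP + TN + FP + FN)
TP + TN = 20 + 5 = 25
Total = 20 + 5 + 0 + 2 = 27
Accuracy = 25 / 27 = 25/27

25/27


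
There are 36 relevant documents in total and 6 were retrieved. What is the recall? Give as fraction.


Recall = retrieved_relevant / total_relevant
= 6 / 36
= 6 / (6 + 30)
= 1/6

1/6


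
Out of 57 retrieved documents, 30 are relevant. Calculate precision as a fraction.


Precision = relevant_retrieved / total_retrieved
= 30 / 57
= 30 / (30 + 27)
= 10/19

10/19


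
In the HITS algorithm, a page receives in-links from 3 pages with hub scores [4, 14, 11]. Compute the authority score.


Authority = sum of hub scores of in-linkers
In-link 1: hub score = 4
In-link 2: hub score = 14
In-link 3: hub score = 11
Authority = 4 + 14 + 11 = 29

29


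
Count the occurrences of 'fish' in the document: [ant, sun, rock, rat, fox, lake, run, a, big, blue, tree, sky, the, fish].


Document has 14 words
Scanning for 'fish':
Found at positions: [13]
Count = 1

1


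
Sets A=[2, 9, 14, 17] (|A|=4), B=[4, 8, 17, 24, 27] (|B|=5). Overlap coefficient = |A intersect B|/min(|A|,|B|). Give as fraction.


A intersect B = [17]
|A intersect B| = 1
min(|A|, |B|) = min(4, 5) = 4
Overlap = 1 / 4 = 1/4

1/4


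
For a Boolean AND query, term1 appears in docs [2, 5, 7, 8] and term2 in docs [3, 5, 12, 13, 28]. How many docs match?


Boolean AND: find intersection of posting lists
term1 docs: [2, 5, 7, 8]
term2 docs: [3, 5, 12, 13, 28]
Intersection: [5]
|intersection| = 1

1


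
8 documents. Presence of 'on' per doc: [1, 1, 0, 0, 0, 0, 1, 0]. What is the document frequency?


Checking each document for 'on':
Doc 1: present
Doc 2: present
Doc 3: absent
Doc 4: absent
Doc 5: absent
Doc 6: absent
Doc 7: present
Doc 8: absent
df = sum of presences = 1 + 1 + 0 + 0 + 0 + 0 + 1 + 0 = 3

3


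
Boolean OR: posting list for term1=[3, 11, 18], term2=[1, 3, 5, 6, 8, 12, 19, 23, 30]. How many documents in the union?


Boolean OR: find union of posting lists
term1 docs: [3, 11, 18]
term2 docs: [1, 3, 5, 6, 8, 12, 19, 23, 30]
Union: [1, 3, 5, 6, 8, 11, 12, 18, 19, 23, 30]
|union| = 11

11


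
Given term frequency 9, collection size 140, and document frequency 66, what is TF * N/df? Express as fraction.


TF * (N/df)
= 9 * (140/66)
= 9 * 70/33
= 210/11

210/11


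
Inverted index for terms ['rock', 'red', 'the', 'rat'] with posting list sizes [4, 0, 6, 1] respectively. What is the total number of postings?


Summing posting list sizes:
'rock': 4 postings
'red': 0 postings
'the': 6 postings
'rat': 1 postings
Total = 4 + 0 + 6 + 1 = 11

11


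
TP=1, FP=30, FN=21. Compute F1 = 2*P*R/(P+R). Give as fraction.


F1 = 2 * P * R / (P + R)
P = TP/(TP+FP) = 1/31 = 1/31
R = TP/(TP+FN) = 1/22 = 1/22
2 * P * R = 2 * 1/31 * 1/22 = 1/341
P + R = 1/31 + 1/22 = 53/682
F1 = 1/341 / 53/682 = 2/53

2/53


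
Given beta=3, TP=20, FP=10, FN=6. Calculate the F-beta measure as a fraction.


P = TP/(TP+FP) = 20/30 = 2/3
R = TP/(TP+FN) = 20/26 = 10/13
beta^2 = 3^2 = 9
(1 + beta^2) = 10
Numerator = (1+beta^2)*P*R = 200/39
Denominator = beta^2*P + R = 6 + 10/13 = 88/13
F_beta = 25/33

25/33


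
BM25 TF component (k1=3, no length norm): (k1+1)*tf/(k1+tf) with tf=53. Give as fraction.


BM25 TF component = (k1+1)*tf / (k1+tf)
k1 = 3, tf = 53
Numerator = (3+1)*53 = 212
Denominator = 3 + 53 = 56
= 212/56 = 53/14

53/14


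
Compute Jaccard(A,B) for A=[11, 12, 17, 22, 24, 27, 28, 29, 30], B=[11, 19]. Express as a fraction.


A intersect B = [11]
|A intersect B| = 1
A union B = [11, 12, 17, 19, 22, 24, 27, 28, 29, 30]
|A union B| = 10
Jaccard = 1/10 = 1/10

1/10


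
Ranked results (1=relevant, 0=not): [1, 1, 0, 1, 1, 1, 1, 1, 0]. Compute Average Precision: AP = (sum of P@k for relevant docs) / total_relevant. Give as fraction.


Computing P@k for each relevant position:
Position 1: relevant, P@1 = 1/1 = 1
Position 2: relevant, P@2 = 2/2 = 1
Position 3: not relevant
Position 4: relevant, P@4 = 3/4 = 3/4
Position 5: relevant, P@5 = 4/5 = 4/5
Position 6: relevant, P@6 = 5/6 = 5/6
Position 7: relevant, P@7 = 6/7 = 6/7
Position 8: relevant, P@8 = 7/8 = 7/8
Position 9: not relevant
Sum of P@k = 1 + 1 + 3/4 + 4/5 + 5/6 + 6/7 + 7/8 = 5137/840
AP = 5137/840 / 7 = 5137/5880

5137/5880


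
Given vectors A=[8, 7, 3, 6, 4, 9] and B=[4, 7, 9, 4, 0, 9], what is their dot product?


Dot product = sum of element-wise products
A[0]*B[0] = 8*4 = 32
A[1]*B[1] = 7*7 = 49
A[2]*B[2] = 3*9 = 27
A[3]*B[3] = 6*4 = 24
A[4]*B[4] = 4*0 = 0
A[5]*B[5] = 9*9 = 81
Sum = 32 + 49 + 27 + 24 + 0 + 81 = 213

213


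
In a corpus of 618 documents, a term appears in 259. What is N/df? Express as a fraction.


IDF ratio = N / df
= 618 / 259
= 618/259

618/259


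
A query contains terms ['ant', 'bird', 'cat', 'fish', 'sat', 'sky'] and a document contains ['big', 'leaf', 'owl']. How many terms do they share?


Query terms: ['ant', 'bird', 'cat', 'fish', 'sat', 'sky']
Document terms: ['big', 'leaf', 'owl']
Common terms: []
Overlap count = 0

0


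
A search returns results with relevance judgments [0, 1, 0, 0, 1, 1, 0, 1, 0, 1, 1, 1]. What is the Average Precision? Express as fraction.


Computing P@k for each relevant position:
Position 1: not relevant
Position 2: relevant, P@2 = 1/2 = 1/2
Position 3: not relevant
Position 4: not relevant
Position 5: relevant, P@5 = 2/5 = 2/5
Position 6: relevant, P@6 = 3/6 = 1/2
Position 7: not relevant
Position 8: relevant, P@8 = 4/8 = 1/2
Position 9: not relevant
Position 10: relevant, P@10 = 5/10 = 1/2
Position 11: relevant, P@11 = 6/11 = 6/11
Position 12: relevant, P@12 = 7/12 = 7/12
Sum of P@k = 1/2 + 2/5 + 1/2 + 1/2 + 1/2 + 6/11 + 7/12 = 2329/660
AP = 2329/660 / 7 = 2329/4620

2329/4620


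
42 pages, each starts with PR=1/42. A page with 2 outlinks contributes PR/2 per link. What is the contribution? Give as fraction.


Initial PR = 1/42 = 1/42
Outlinks = 2
Contribution per link = PR / outlinks
= 1/42 / 2
= 1/84

1/84


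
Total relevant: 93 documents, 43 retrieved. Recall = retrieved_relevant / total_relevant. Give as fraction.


Recall = retrieved_relevant / total_relevant
= 43 / 93
= 43 / (43 + 50)
= 43/93

43/93


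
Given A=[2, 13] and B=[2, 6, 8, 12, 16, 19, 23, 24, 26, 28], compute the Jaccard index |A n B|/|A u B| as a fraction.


A intersect B = [2]
|A intersect B| = 1
A union B = [2, 6, 8, 12, 13, 16, 19, 23, 24, 26, 28]
|A union B| = 11
Jaccard = 1/11 = 1/11

1/11


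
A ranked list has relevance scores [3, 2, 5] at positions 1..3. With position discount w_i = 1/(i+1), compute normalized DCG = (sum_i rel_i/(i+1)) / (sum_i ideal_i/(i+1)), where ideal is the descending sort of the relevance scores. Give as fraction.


Position discount weights w_i = 1/(i+1) for i=1..3:
Weights = [1/2, 1/3, 1/4]
Actual relevance: [3, 2, 5]
DCG = 3/2 + 2/3 + 5/4 = 41/12
Ideal relevance (sorted desc): [5, 3, 2]
Ideal DCG = 5/2 + 3/3 + 2/4 = 4
nDCG = DCG / ideal_DCG = 41/12 / 4 = 41/48

41/48


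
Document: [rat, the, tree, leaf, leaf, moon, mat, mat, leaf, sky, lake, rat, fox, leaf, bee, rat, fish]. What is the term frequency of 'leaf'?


Document has 17 words
Scanning for 'leaf':
Found at positions: [3, 4, 8, 13]
Count = 4

4


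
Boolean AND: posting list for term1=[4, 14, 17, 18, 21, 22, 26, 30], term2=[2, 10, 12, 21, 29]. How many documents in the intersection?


Boolean AND: find intersection of posting lists
term1 docs: [4, 14, 17, 18, 21, 22, 26, 30]
term2 docs: [2, 10, 12, 21, 29]
Intersection: [21]
|intersection| = 1

1


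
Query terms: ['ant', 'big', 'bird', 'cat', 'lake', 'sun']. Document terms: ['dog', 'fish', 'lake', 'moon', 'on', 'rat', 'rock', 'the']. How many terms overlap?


Query terms: ['ant', 'big', 'bird', 'cat', 'lake', 'sun']
Document terms: ['dog', 'fish', 'lake', 'moon', 'on', 'rat', 'rock', 'the']
Common terms: ['lake']
Overlap count = 1

1


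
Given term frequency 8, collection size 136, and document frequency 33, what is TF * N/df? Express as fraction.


TF * (N/df)
= 8 * (136/33)
= 8 * 136/33
= 1088/33

1088/33


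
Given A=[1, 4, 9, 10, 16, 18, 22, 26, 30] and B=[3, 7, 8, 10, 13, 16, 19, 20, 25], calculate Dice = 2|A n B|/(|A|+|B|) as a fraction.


A intersect B = [10, 16]
|A intersect B| = 2
|A| = 9, |B| = 9
Dice = 2*2 / (9+9)
= 4 / 18 = 2/9

2/9


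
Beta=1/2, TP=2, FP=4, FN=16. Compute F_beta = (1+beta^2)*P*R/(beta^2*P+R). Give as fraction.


P = TP/(TP+FP) = 2/6 = 1/3
R = TP/(TP+FN) = 2/18 = 1/9
beta^2 = 1/2^2 = 1/4
(1 + beta^2) = 5/4
Numerator = (1+beta^2)*P*R = 5/108
Denominator = beta^2*P + R = 1/12 + 1/9 = 7/36
F_beta = 5/21

5/21


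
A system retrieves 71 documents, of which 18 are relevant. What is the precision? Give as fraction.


Precision = relevant_retrieved / total_retrieved
= 18 / 71
= 18 / (18 + 53)
= 18/71

18/71


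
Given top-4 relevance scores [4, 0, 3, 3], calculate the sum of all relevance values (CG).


Cumulative Gain = sum of relevance scores
Position 1: rel=4, running sum=4
Position 2: rel=0, running sum=4
Position 3: rel=3, running sum=7
Position 4: rel=3, running sum=10
CG = 10

10


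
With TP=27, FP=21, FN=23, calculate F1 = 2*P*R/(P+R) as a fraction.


F1 = 2 * P * R / (P + R)
P = TP/(TP+FP) = 27/48 = 9/16
R = TP/(TP+FN) = 27/50 = 27/50
2 * P * R = 2 * 9/16 * 27/50 = 243/400
P + R = 9/16 + 27/50 = 441/400
F1 = 243/400 / 441/400 = 27/49

27/49


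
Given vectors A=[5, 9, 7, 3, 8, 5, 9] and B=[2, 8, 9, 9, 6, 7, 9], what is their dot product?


Dot product = sum of element-wise products
A[0]*B[0] = 5*2 = 10
A[1]*B[1] = 9*8 = 72
A[2]*B[2] = 7*9 = 63
A[3]*B[3] = 3*9 = 27
A[4]*B[4] = 8*6 = 48
A[5]*B[5] = 5*7 = 35
A[6]*B[6] = 9*9 = 81
Sum = 10 + 72 + 63 + 27 + 48 + 35 + 81 = 336

336


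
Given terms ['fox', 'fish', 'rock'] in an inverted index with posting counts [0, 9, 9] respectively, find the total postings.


Summing posting list sizes:
'fox': 0 postings
'fish': 9 postings
'rock': 9 postings
Total = 0 + 9 + 9 = 18

18


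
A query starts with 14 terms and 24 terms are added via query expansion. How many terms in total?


Original terms: 14
Expansion terms: 24
Total = 14 + 24 = 38

38


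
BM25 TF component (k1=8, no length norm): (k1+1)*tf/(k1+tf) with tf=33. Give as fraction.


BM25 TF component = (k1+1)*tf / (k1+tf)
k1 = 8, tf = 33
Numerator = (8+1)*33 = 297
Denominator = 8 + 33 = 41
= 297/41 = 297/41

297/41


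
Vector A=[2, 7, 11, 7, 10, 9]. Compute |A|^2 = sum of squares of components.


|A|^2 = sum of squared components
A[0]^2 = 2^2 = 4
A[1]^2 = 7^2 = 49
A[2]^2 = 11^2 = 121
A[3]^2 = 7^2 = 49
A[4]^2 = 10^2 = 100
A[5]^2 = 9^2 = 81
Sum = 4 + 49 + 121 + 49 + 100 + 81 = 404

404


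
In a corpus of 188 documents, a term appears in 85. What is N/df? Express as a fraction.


IDF ratio = N / df
= 188 / 85
= 188/85

188/85


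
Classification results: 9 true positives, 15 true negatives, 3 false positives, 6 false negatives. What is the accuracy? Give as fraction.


Accuracy = (TP + TN) / (TP + TN + FP + FN)
TP + TN = 9 + 15 = 24
Total = 9 + 15 + 3 + 6 = 33
Accuracy = 24 / 33 = 8/11

8/11


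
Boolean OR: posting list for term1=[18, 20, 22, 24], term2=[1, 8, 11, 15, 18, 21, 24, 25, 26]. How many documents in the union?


Boolean OR: find union of posting lists
term1 docs: [18, 20, 22, 24]
term2 docs: [1, 8, 11, 15, 18, 21, 24, 25, 26]
Union: [1, 8, 11, 15, 18, 20, 21, 22, 24, 25, 26]
|union| = 11

11


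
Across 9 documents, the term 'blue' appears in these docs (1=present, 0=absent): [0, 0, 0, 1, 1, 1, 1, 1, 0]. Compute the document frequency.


Checking each document for 'blue':
Doc 1: absent
Doc 2: absent
Doc 3: absent
Doc 4: present
Doc 5: present
Doc 6: present
Doc 7: present
Doc 8: present
Doc 9: absent
df = sum of presences = 0 + 0 + 0 + 1 + 1 + 1 + 1 + 1 + 0 = 5

5


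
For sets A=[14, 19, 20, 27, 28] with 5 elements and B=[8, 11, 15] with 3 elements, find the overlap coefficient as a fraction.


A intersect B = []
|A intersect B| = 0
min(|A|, |B|) = min(5, 3) = 3
Overlap = 0 / 3 = 0

0


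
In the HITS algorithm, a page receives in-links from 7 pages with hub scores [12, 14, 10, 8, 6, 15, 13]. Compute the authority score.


Authority = sum of hub scores of in-linkers
In-link 1: hub score = 12
In-link 2: hub score = 14
In-link 3: hub score = 10
In-link 4: hub score = 8
In-link 5: hub score = 6
In-link 6: hub score = 15
In-link 7: hub score = 13
Authority = 12 + 14 + 10 + 8 + 6 + 15 + 13 = 78

78


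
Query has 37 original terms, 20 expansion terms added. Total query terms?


Original terms: 37
Expansion terms: 20
Total = 37 + 20 = 57

57
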